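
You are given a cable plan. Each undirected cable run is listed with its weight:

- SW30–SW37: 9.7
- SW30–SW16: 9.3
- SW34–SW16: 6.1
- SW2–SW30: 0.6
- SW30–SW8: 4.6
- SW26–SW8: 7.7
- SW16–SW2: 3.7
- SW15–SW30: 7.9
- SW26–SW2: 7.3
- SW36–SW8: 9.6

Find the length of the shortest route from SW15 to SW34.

Candidate routes:
SW15 → SW30 → SW2 → SW16 → SW34: 7.9+0.6+3.7+6.1 = 18.3
SW15 → SW30 → SW16 → SW34: 7.9+9.3+6.1 = 23.3
SW15 → SW30 → SW8 → SW26 → SW2 → SW16 → SW34: 7.9+4.6+7.7+7.3+3.7+6.1 = 37.3
The minimum is 18.3 via SW15 → SW30 → SW2 → SW16 → SW34.

18.3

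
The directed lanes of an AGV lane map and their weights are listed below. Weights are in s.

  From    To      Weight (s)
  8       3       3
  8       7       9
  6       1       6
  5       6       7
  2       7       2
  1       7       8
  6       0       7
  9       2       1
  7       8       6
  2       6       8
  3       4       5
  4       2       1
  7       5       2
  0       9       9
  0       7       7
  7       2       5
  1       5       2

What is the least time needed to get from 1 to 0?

16 s

Running Dijkstra from 1:
1: 0
5: 2  (via 1)
7: 8  (via 1)
6: 9  (via 5)
2: 13  (via 7)
8: 14  (via 7)
0: 16  (via 6)
Shortest route: 1 → 5 → 6 → 0 = 16 s.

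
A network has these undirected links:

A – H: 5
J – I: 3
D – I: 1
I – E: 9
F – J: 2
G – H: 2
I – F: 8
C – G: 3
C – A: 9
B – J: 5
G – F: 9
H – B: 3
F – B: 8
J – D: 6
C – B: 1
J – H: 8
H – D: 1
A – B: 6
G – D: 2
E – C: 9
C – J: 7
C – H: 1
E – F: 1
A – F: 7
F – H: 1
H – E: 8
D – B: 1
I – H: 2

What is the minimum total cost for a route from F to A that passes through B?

9

Best F to B: F–H–C–B costing 3
Shortest B→A: B–A = 6
Total via B: 3 + 6 = 9.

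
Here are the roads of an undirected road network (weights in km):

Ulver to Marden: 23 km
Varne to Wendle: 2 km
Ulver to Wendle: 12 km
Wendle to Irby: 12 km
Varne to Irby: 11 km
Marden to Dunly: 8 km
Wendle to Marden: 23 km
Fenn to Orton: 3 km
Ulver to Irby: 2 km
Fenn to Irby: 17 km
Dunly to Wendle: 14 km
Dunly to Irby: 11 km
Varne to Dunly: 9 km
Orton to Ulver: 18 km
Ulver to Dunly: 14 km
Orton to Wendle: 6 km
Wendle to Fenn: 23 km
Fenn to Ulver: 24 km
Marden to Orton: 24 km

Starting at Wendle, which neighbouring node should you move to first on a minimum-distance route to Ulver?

Ulver

Candidate routes:
Wendle → Ulver: 12 = 12
Wendle → Irby → Ulver: 12+2 = 14
Wendle → Varne → Irby → Ulver: 2+11+2 = 15
Wendle → Orton → Ulver: 6+18 = 24
Cheapest is Wendle → Ulver at 12 km.
So from Wendle the first move is to Ulver.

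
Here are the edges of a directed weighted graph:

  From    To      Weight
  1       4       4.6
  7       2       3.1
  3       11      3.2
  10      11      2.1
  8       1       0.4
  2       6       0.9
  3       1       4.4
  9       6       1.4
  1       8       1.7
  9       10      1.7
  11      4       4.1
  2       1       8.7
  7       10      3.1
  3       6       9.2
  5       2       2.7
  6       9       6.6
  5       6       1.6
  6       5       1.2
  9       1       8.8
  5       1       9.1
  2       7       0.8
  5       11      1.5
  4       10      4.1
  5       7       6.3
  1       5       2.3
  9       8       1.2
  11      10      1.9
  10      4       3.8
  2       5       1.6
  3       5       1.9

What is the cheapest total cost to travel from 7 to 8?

Settle nodes by increasing distance from 7:
7: 0
2: 3.1  (via 7)
10: 3.1  (via 7)
6: 4  (via 2)
5: 4.7  (via 2)
11: 5.2  (via 10)
4: 6.9  (via 10)
9: 10.6  (via 6)
1: 11.8  (via 2)
8: 11.8  (via 9)
Shortest route: 7–2–6–9–8 = 11.8.

11.8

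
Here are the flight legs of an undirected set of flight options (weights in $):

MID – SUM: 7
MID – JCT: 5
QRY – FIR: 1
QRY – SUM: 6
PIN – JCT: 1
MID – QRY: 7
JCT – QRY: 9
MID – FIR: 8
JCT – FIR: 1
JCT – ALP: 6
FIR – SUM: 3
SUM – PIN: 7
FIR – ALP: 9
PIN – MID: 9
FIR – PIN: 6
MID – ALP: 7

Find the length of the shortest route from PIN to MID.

Candidate routes:
PIN–MID: 9 = 9
PIN–JCT–MID: 1+5 = 6
Cheapest is PIN–JCT–MID at $6.

$6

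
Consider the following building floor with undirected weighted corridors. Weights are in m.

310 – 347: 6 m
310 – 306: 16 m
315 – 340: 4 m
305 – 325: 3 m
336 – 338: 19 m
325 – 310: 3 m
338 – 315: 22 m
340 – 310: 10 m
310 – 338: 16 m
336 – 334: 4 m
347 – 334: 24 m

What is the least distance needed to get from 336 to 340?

Shortest distances from 336:
336: 0
334: 4  (via 336)
338: 19  (via 336)
347: 28  (via 334)
310: 34  (via 347)
325: 37  (via 310)
305: 40  (via 325)
315: 41  (via 338)
340: 44  (via 310)
Shortest route: 336–334–347–310–340 = 44 m.

44 m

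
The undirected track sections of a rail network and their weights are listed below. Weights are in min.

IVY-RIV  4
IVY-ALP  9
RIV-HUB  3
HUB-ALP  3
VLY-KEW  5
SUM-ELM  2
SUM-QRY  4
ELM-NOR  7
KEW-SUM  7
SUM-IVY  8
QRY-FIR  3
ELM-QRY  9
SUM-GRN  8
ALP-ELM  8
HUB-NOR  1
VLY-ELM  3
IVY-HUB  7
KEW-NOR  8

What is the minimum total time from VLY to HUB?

Settle nodes by increasing distance from VLY:
VLY: 0
ELM: 3  (via VLY)
SUM: 5  (via ELM)
KEW: 5  (via VLY)
QRY: 9  (via SUM)
NOR: 10  (via ELM)
ALP: 11  (via ELM)
HUB: 11  (via NOR)
Shortest route: VLY → ELM → NOR → HUB = 11 min.

11 min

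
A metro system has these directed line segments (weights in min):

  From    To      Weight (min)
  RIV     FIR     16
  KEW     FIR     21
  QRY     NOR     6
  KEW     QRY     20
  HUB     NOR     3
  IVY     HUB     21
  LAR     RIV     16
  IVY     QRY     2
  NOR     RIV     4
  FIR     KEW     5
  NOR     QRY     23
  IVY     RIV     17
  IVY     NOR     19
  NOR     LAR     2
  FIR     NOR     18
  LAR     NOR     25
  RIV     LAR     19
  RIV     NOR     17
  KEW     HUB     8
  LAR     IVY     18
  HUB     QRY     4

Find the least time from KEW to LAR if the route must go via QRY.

Shortest KEW→QRY: KEW–HUB–QRY = 12
Best QRY to LAR: QRY–NOR–LAR costing 8
Total via QRY: 12 + 8 = 20 min.

20 min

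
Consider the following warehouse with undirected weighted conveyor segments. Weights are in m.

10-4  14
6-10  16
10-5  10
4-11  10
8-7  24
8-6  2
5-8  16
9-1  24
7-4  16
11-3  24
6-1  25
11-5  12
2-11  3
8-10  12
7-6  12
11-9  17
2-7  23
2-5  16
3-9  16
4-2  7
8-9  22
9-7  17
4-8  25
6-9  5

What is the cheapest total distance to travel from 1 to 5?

Enumerating some paths:
1–6–8–5: 25+2+16 = 43
1–9–6–8–5: 24+5+2+16 = 47
The minimum is 43 m via 1–6–8–5.

43 m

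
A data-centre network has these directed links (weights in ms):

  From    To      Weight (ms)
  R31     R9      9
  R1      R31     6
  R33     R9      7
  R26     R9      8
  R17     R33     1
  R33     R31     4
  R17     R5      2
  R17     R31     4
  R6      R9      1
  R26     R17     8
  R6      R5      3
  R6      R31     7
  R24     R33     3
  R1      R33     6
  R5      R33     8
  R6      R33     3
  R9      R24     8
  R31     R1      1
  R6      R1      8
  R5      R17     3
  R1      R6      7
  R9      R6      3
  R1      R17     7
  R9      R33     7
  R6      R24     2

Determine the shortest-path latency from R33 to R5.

13 ms

Settle nodes by increasing distance from R33:
R33: 0
R31: 4  (via R33)
R1: 5  (via R31)
R9: 7  (via R33)
R6: 10  (via R9)
R24: 12  (via R6)
R17: 12  (via R1)
R5: 13  (via R6)
Shortest route: R33–R9–R6–R5 = 13 ms.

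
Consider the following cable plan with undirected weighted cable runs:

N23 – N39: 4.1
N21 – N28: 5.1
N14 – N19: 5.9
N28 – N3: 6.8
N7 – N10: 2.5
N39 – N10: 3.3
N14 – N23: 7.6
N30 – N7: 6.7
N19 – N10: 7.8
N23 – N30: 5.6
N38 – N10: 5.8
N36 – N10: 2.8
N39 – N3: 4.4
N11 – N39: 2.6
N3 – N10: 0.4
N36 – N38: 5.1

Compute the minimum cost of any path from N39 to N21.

Candidate routes:
N39–N3–N28–N21: 4.4+6.8+5.1 = 16.3
N39–N10–N3–N28–N21: 3.3+0.4+6.8+5.1 = 15.6
N39–N23–N30–N7–N10–N3–N28–N21: 4.1+5.6+6.7+2.5+0.4+6.8+5.1 = 31.2
The minimum is 15.6 via N39–N10–N3–N28–N21.

15.6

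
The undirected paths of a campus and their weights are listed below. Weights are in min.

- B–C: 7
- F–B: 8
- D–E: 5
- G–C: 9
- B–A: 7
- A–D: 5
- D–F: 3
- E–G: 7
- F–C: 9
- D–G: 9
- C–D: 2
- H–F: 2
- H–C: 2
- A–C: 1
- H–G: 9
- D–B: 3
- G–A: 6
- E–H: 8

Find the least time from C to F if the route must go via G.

Shortest C→G: C–A–G = 7
Shortest G→F: G–H–F = 11
Total via G: 7 + 11 = 18 min.

18 min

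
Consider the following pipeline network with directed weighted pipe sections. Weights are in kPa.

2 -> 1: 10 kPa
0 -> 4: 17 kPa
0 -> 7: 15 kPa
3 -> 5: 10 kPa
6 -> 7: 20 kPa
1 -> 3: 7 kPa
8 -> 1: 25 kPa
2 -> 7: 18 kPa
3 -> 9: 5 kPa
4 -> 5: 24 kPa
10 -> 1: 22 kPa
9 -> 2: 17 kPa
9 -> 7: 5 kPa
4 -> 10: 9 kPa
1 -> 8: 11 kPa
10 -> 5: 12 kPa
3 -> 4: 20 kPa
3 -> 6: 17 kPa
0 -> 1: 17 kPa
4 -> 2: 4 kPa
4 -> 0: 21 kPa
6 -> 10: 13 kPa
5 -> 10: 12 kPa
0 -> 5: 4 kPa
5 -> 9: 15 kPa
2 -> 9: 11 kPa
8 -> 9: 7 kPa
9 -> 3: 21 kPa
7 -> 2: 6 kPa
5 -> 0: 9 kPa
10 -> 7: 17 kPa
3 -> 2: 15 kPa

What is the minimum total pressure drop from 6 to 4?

51 kPa

Settle nodes by increasing distance from 6:
6: 0
10: 13  (via 6)
7: 20  (via 6)
5: 25  (via 10)
2: 26  (via 7)
0: 34  (via 5)
1: 35  (via 10)
9: 37  (via 2)
3: 42  (via 1)
8: 46  (via 1)
4: 51  (via 0)
Shortest route: 6 → 10 → 5 → 0 → 4 = 51 kPa.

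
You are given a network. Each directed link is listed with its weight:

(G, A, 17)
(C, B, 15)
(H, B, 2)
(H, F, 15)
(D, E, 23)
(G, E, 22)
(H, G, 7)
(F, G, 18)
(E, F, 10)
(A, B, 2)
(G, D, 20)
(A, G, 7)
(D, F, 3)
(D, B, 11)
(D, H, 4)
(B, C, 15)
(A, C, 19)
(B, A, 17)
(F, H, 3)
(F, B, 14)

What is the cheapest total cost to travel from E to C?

30

Enumerating some paths:
E - F - H - B - C: 10+3+2+15 = 30
E - F - B - C: 10+14+15 = 39
The minimum is 30 via E - F - H - B - C.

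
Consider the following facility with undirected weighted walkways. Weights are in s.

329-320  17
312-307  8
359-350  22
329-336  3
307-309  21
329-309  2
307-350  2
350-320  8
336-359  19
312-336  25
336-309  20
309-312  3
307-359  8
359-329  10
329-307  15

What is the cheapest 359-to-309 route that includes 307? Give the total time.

19 s

Shortest 359→307: 359 → 307 = 8
Shortest 307→309: 307 → 312 → 309 = 11
Total via 307: 8 + 11 = 19 s.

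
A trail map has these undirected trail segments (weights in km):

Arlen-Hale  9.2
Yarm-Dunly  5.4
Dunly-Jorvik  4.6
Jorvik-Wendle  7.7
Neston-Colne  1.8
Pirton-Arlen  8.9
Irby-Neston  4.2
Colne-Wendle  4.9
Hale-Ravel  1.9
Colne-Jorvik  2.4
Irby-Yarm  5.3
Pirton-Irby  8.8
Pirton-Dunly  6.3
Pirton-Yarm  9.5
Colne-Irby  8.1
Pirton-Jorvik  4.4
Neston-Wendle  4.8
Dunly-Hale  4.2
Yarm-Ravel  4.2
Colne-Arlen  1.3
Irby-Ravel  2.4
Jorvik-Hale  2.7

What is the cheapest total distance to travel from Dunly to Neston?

8.8 km

Settle nodes by increasing distance from Dunly:
Dunly: 0
Hale: 4.2  (via Dunly)
Jorvik: 4.6  (via Dunly)
Yarm: 5.4  (via Dunly)
Ravel: 6.1  (via Hale)
Pirton: 6.3  (via Dunly)
Colne: 7  (via Jorvik)
Arlen: 8.3  (via Colne)
Irby: 8.5  (via Ravel)
Neston: 8.8  (via Colne)
Shortest route: Dunly–Jorvik–Colne–Neston = 8.8 km.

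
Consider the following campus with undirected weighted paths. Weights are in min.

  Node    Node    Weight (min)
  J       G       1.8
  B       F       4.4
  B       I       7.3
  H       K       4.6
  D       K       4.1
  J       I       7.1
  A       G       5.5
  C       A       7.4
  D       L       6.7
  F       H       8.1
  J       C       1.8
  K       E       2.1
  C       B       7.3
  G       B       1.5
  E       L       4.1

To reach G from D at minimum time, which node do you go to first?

Enumerating some paths:
D → K → H → F → B → I → J → G: 4.1+4.6+8.1+4.4+7.3+7.1+1.8 = 37.4
D → L → E → K → H → F → B → G: 6.7+4.1+2.1+4.6+8.1+4.4+1.5 = 31.5
D → K → H → F → B → G: 4.1+4.6+8.1+4.4+1.5 = 22.7
D → K → H → F → B → C → J → G: 4.1+4.6+8.1+4.4+7.3+1.8+1.8 = 32.1
Cheapest is D → K → H → F → B → G at 22.7 min.
So from D the first move is to K.

K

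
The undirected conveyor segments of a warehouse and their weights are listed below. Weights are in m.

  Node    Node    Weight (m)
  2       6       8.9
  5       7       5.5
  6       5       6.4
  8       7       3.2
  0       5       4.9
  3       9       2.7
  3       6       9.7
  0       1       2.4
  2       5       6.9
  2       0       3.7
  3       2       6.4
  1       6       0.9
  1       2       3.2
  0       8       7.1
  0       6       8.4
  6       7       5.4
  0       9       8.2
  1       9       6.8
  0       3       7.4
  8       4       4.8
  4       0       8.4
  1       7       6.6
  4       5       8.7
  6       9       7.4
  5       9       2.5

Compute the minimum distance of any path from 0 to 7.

Compare a few routes:
0 - 8 - 7: 7.1+3.2 = 10.3
0 - 1 - 7: 2.4+6.6 = 9
0 - 5 - 7: 4.9+5.5 = 10.4
0 - 1 - 6 - 7: 2.4+0.9+5.4 = 8.7
The minimum is 8.7 m via 0 - 1 - 6 - 7.

8.7 m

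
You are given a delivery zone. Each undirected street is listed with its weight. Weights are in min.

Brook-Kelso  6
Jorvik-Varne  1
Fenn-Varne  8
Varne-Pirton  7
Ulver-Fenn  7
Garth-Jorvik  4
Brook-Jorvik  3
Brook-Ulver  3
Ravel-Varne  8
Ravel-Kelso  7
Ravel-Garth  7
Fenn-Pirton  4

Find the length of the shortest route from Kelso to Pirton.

Candidate routes:
Kelso–Brook–Ulver–Fenn–Pirton: 6+3+7+4 = 20
Kelso–Brook–Jorvik–Varne–Pirton: 6+3+1+7 = 17
Cheapest is Kelso–Brook–Jorvik–Varne–Pirton at 17 min.

17 min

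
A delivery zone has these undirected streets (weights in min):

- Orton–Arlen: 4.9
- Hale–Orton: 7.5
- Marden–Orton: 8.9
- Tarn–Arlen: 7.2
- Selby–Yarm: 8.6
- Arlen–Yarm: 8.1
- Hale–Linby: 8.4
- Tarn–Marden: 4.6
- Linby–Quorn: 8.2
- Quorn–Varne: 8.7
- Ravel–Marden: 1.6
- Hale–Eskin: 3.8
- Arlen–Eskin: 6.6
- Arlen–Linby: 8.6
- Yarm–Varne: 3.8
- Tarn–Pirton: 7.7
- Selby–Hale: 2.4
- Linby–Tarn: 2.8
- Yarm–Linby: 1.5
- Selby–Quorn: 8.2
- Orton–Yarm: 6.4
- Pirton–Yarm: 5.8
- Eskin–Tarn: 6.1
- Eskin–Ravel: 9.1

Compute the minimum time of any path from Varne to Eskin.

14.2 min

Running Dijkstra from Varne:
Varne: 0
Yarm: 3.8  (via Varne)
Linby: 5.3  (via Yarm)
Tarn: 8.1  (via Linby)
Quorn: 8.7  (via Varne)
Pirton: 9.6  (via Yarm)
Orton: 10.2  (via Yarm)
Arlen: 11.9  (via Yarm)
Selby: 12.4  (via Yarm)
Marden: 12.7  (via Tarn)
Hale: 13.7  (via Linby)
Eskin: 14.2  (via Tarn)
Shortest route: Varne–Yarm–Linby–Tarn–Eskin = 14.2 min.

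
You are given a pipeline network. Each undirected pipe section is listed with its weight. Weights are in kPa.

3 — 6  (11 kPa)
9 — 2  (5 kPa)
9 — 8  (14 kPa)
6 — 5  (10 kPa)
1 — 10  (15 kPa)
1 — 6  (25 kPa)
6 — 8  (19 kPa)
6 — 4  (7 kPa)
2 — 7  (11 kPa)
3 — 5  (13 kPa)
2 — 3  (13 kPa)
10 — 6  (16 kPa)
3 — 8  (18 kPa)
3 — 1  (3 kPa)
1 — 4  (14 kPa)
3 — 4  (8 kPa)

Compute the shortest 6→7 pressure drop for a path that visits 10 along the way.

58 kPa

Shortest 6→10: 6–10 = 16
Shortest 10→7: 10–1–3–2–7 = 42
Total via 10: 16 + 42 = 58 kPa.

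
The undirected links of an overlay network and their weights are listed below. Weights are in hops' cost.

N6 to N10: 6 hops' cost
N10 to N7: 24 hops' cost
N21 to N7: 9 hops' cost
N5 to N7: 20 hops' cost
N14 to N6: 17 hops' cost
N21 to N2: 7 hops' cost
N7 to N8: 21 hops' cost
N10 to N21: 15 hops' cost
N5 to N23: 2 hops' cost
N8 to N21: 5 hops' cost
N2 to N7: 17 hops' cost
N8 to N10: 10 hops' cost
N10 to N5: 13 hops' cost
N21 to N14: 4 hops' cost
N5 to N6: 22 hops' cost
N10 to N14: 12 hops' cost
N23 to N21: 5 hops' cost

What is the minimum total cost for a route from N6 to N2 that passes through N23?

33 hops' cost

Shortest N6→N23: N6 → N10 → N5 → N23 = 21
Shortest N23→N2: N23 → N21 → N2 = 12
Total via N23: 21 + 12 = 33 hops' cost.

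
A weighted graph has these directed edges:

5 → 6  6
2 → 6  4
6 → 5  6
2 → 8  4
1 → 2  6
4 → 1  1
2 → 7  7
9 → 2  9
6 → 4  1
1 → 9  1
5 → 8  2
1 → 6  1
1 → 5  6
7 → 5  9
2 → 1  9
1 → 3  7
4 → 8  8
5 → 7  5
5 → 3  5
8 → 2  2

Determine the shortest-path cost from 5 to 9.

Shortest distances from 5:
5: 0
8: 2  (via 5)
2: 4  (via 8)
3: 5  (via 5)
7: 5  (via 5)
6: 6  (via 5)
4: 7  (via 6)
1: 8  (via 4)
9: 9  (via 1)
Shortest route: 5–6–4–1–9 = 9.

9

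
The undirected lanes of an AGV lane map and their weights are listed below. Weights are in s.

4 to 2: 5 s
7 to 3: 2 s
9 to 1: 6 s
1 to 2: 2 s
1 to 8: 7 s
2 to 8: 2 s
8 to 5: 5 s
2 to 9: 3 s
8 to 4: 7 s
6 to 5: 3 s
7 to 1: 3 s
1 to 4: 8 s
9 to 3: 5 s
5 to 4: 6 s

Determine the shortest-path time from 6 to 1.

12 s

Enumerating some paths:
6–5–8–2–1: 3+5+2+2 = 12
6–5–8–1: 3+5+7 = 15
Cheapest is 6–5–8–2–1 at 12 s.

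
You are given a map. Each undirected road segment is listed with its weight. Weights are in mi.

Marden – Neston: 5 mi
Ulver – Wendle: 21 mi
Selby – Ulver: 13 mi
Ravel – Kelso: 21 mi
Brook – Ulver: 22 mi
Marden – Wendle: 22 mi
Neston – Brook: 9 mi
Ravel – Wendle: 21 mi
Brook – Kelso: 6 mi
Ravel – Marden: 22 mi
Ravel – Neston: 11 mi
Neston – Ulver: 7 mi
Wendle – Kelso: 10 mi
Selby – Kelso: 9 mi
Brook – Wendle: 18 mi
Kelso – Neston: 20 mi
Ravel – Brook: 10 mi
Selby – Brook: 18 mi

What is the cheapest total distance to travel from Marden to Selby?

25 mi

Shortest distances from Marden:
Marden: 0
Neston: 5  (via Marden)
Ulver: 12  (via Neston)
Brook: 14  (via Neston)
Ravel: 16  (via Neston)
Kelso: 20  (via Brook)
Wendle: 22  (via Marden)
Selby: 25  (via Ulver)
Shortest route: Marden → Neston → Ulver → Selby = 25 mi.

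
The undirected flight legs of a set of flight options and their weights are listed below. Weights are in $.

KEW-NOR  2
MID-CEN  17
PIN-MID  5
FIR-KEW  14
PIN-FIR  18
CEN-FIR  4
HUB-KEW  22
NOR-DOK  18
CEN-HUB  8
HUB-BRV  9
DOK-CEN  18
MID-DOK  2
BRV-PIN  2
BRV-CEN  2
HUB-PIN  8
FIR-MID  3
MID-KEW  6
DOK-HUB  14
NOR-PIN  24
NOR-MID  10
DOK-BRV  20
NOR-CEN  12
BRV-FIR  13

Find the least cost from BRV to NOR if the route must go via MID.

Best BRV to MID: BRV → PIN → MID costing 7
Best MID to NOR: MID → KEW → NOR costing 8
Total via MID: 7 + 8 = $15.

$15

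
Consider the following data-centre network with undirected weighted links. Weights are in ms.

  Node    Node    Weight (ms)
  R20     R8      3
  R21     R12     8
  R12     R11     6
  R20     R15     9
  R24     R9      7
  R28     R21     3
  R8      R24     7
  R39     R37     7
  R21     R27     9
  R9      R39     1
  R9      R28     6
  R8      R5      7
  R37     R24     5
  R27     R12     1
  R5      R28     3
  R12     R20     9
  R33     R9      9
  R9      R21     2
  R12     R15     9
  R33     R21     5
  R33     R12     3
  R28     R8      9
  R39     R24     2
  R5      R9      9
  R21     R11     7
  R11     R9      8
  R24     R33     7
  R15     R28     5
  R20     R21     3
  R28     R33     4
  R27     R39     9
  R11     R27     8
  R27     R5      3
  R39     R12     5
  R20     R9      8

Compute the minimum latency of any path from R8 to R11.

13 ms

Compare a few routes:
R8–R20–R21–R9–R11: 3+3+2+8 = 16
R8–R20–R21–R11: 3+3+7 = 13
The minimum is 13 ms via R8–R20–R21–R11.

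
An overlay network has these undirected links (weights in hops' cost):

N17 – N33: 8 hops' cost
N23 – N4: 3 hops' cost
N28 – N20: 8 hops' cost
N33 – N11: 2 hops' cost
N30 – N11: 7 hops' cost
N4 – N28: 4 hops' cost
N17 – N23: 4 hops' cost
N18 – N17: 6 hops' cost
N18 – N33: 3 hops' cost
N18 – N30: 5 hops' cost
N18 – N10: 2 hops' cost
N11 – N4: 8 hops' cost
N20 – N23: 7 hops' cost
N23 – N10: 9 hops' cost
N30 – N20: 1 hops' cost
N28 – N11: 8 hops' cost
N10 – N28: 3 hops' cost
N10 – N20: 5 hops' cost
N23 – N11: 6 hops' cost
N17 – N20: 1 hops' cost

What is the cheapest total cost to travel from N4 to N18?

9 hops' cost

Settle nodes by increasing distance from N4:
N4: 0
N23: 3  (via N4)
N28: 4  (via N4)
N10: 7  (via N28)
N17: 7  (via N23)
N11: 8  (via N4)
N20: 8  (via N17)
N30: 9  (via N20)
N18: 9  (via N10)
Shortest route: N4 → N28 → N10 → N18 = 9 hops' cost.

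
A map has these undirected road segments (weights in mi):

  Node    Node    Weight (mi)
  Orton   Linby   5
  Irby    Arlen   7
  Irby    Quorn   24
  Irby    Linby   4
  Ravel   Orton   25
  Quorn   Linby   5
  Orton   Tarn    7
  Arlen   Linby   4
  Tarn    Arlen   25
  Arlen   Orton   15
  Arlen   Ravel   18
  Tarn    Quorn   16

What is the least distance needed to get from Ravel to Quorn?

Enumerating some paths:
Ravel - Arlen - Linby - Quorn: 18+4+5 = 27
Ravel - Arlen - Irby - Linby - Quorn: 18+7+4+5 = 34
The minimum is 27 mi via Ravel - Arlen - Linby - Quorn.

27 mi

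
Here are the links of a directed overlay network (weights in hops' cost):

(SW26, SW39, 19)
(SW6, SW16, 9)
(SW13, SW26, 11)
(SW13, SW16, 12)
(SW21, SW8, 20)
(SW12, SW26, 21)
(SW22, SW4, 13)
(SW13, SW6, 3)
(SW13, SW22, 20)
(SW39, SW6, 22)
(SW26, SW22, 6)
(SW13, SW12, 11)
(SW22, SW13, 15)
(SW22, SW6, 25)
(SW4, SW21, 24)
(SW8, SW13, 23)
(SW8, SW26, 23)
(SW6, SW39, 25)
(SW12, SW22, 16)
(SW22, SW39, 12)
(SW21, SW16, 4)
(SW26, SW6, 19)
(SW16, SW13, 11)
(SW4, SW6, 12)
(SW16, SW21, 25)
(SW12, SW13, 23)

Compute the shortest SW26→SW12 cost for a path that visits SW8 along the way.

97 hops' cost

Best SW26 to SW8: SW26–SW22–SW4–SW21–SW8 costing 63
Shortest SW8→SW12: SW8–SW13–SW12 = 34
Total via SW8: 63 + 34 = 97 hops' cost.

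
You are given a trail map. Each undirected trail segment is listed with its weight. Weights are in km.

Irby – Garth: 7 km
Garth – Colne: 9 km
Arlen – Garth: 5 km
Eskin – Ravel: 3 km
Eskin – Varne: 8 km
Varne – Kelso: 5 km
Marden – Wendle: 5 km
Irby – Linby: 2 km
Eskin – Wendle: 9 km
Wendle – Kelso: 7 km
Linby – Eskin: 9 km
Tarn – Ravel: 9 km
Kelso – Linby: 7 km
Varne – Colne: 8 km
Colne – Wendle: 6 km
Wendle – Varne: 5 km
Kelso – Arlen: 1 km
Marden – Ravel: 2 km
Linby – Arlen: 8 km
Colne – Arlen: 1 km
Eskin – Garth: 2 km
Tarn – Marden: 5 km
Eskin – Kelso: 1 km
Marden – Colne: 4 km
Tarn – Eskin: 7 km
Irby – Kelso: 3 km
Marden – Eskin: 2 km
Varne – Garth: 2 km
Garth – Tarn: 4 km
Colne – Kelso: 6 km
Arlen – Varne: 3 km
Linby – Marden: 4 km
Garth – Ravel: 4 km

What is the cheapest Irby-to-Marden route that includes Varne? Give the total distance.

13 km

Shortest Irby→Varne: Irby–Kelso–Arlen–Varne = 7
Best Varne to Marden: Varne–Garth–Eskin–Marden costing 6
Total via Varne: 7 + 6 = 13 km.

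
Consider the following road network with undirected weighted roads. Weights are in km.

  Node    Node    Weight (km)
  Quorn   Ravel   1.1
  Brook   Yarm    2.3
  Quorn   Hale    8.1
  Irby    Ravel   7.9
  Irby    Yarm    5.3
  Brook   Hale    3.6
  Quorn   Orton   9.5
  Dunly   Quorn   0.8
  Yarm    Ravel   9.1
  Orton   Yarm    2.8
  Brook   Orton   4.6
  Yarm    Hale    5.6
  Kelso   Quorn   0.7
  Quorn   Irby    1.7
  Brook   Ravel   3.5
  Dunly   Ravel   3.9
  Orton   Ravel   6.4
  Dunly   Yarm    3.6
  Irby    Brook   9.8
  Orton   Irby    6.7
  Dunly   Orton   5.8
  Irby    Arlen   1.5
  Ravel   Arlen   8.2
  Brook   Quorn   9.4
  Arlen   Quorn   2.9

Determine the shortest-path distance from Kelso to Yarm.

Candidate routes:
Kelso → Quorn → Dunly → Yarm: 0.7+0.8+3.6 = 5.1
Kelso → Quorn → Ravel → Dunly → Yarm: 0.7+1.1+3.9+3.6 = 9.3
Kelso → Quorn → Irby → Yarm: 0.7+1.7+5.3 = 7.7
Kelso → Quorn → Ravel → Brook → Yarm: 0.7+1.1+3.5+2.3 = 7.6
The minimum is 5.1 km via Kelso → Quorn → Dunly → Yarm.

5.1 km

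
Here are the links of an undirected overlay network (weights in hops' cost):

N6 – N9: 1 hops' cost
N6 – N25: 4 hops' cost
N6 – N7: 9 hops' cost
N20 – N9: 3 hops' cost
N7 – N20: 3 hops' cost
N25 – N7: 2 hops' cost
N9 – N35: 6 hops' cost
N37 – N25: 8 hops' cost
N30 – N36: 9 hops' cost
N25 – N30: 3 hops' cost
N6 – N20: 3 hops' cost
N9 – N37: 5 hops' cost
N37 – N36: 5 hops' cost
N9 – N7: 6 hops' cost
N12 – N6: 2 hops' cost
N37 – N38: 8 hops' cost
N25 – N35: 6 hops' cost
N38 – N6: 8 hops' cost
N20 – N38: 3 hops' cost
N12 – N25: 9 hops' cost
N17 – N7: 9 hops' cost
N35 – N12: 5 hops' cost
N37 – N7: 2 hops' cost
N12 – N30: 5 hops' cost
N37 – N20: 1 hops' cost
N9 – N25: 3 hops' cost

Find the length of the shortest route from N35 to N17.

Enumerating some paths:
N35–N25–N7–N17: 6+2+9 = 17
N35–N9–N20–N37–N7–N17: 6+3+1+2+9 = 21
N35–N9–N20–N7–N17: 6+3+3+9 = 21
N35–N9–N25–N7–N17: 6+3+2+9 = 20
Cheapest is N35–N25–N7–N17 at 17 hops' cost.

17 hops' cost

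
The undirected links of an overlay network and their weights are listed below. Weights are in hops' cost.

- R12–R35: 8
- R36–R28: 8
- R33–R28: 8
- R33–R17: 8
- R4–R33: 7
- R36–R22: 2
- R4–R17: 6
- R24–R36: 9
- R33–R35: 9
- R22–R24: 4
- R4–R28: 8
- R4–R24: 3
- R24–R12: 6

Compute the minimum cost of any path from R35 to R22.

Enumerating some paths:
R35–R33–R4–R24–R22: 9+7+3+4 = 23
R35–R12–R24–R22: 8+6+4 = 18
The minimum is 18 hops' cost via R35–R12–R24–R22.

18 hops' cost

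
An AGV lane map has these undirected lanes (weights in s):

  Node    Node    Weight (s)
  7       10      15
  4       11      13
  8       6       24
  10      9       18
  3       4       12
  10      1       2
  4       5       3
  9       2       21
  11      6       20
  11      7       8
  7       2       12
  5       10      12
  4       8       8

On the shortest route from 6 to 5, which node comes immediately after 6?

Enumerating some paths:
6–11–7–10–5: 20+8+15+12 = 55
6–8–4–5: 24+8+3 = 35
6–11–4–5: 20+13+3 = 36
The minimum is 35 s via 6–8–4–5.
So from 6 the first move is to 8.

8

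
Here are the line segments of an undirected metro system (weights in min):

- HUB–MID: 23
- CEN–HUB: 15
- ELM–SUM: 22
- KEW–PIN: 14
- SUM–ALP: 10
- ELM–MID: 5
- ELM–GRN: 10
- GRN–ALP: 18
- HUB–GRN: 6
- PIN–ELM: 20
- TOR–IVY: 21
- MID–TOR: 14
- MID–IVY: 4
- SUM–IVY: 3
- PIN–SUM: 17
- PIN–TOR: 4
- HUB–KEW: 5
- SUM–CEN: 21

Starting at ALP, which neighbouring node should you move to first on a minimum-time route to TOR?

SUM

Candidate routes:
ALP - SUM - IVY - MID - ELM - PIN - TOR: 10+3+4+5+20+4 = 46
ALP - SUM - IVY - MID - TOR: 10+3+4+14 = 31
ALP - SUM - IVY - TOR: 10+3+21 = 34
The minimum is 31 min via ALP - SUM - IVY - MID - TOR.
So from ALP the first move is to SUM.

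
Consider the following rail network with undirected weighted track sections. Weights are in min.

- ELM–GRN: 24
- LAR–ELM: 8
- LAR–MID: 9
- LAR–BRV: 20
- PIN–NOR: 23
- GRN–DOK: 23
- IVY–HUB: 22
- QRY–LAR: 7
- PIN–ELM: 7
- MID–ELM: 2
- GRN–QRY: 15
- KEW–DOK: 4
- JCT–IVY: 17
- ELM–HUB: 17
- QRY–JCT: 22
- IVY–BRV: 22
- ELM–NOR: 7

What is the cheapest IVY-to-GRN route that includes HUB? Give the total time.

63 min

Best IVY to HUB: IVY–HUB costing 22
Shortest HUB→GRN: HUB–ELM–GRN = 41
Total via HUB: 22 + 41 = 63 min.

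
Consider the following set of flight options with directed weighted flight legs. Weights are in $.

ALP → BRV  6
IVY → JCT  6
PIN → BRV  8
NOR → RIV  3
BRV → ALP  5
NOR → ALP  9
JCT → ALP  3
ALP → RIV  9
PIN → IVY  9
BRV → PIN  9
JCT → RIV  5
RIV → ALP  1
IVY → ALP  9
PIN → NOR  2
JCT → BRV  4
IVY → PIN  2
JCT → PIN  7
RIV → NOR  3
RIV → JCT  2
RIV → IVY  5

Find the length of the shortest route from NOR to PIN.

Running Dijkstra from NOR:
NOR: 0
RIV: 3  (via NOR)
ALP: 4  (via RIV)
JCT: 5  (via RIV)
IVY: 8  (via RIV)
BRV: 9  (via JCT)
PIN: 10  (via IVY)
Shortest route: NOR–RIV–IVY–PIN = $10.

$10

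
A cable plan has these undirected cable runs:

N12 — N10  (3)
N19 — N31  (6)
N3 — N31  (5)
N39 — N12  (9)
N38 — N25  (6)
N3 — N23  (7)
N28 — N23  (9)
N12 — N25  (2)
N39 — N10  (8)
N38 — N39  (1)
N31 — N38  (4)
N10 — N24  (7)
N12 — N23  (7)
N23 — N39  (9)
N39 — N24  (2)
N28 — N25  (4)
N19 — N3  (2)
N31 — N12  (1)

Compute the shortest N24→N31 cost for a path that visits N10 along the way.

11

Best N24 to N10: N24–N10 costing 7
Shortest N10→N31: N10–N12–N31 = 4
Total via N10: 7 + 4 = 11.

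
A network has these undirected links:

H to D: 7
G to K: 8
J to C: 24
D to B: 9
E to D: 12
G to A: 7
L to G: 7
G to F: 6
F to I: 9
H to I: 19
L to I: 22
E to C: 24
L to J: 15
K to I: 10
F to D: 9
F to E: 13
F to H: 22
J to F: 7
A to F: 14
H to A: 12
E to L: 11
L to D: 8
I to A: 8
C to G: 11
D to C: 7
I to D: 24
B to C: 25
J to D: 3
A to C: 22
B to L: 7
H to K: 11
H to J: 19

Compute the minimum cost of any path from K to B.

Settle nodes by increasing distance from K:
K: 0
G: 8  (via K)
I: 10  (via K)
H: 11  (via K)
F: 14  (via G)
A: 15  (via G)
L: 15  (via G)
D: 18  (via H)
C: 19  (via G)
J: 21  (via F)
B: 22  (via L)
Shortest route: K–G–L–B = 22.

22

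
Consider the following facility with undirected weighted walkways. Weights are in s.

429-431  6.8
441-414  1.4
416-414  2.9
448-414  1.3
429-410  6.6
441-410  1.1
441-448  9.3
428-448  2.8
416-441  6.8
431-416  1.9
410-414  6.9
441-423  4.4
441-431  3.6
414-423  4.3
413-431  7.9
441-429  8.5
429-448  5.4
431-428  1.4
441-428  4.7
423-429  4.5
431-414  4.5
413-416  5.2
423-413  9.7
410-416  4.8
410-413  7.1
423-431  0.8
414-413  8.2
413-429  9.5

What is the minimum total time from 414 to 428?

Running Dijkstra from 414:
414: 0
448: 1.3  (via 414)
441: 1.4  (via 414)
410: 2.5  (via 441)
416: 2.9  (via 414)
428: 4.1  (via 448)
Shortest route: 414–448–428 = 4.1 s.

4.1 s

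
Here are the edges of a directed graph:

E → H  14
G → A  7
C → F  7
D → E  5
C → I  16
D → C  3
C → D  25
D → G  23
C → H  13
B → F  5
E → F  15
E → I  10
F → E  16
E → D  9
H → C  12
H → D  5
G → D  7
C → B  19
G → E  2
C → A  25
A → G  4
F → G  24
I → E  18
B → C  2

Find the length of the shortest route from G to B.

29

Running Dijkstra from G:
G: 0
E: 2  (via G)
A: 7  (via G)
D: 7  (via G)
C: 10  (via D)
I: 12  (via E)
H: 16  (via E)
F: 17  (via E)
B: 29  (via C)
Shortest route: G–D–C–B = 29.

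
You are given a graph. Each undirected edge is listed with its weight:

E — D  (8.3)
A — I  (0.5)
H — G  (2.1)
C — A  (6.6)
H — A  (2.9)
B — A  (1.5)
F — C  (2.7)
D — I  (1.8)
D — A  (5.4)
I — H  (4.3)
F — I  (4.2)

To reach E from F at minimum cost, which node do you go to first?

I

Compare a few routes:
F - C - A - I - D - E: 2.7+6.6+0.5+1.8+8.3 = 19.9
F - I - D - E: 4.2+1.8+8.3 = 14.3
F - C - A - D - E: 2.7+6.6+5.4+8.3 = 23
F - I - A - D - E: 4.2+0.5+5.4+8.3 = 18.4
Cheapest is F - I - D - E at 14.3.
So from F the first move is to I.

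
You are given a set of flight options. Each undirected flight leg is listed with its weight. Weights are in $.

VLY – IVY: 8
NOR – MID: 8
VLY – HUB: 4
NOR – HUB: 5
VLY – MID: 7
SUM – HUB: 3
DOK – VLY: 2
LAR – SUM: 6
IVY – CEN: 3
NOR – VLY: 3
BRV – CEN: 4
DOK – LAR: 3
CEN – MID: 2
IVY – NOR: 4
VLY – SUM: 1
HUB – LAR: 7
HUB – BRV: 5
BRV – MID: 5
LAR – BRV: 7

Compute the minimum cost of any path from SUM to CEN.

$10

Compare a few routes:
SUM → VLY → NOR → IVY → CEN: 1+3+4+3 = 11
SUM → VLY → MID → CEN: 1+7+2 = 10
Cheapest is SUM → VLY → MID → CEN at $10.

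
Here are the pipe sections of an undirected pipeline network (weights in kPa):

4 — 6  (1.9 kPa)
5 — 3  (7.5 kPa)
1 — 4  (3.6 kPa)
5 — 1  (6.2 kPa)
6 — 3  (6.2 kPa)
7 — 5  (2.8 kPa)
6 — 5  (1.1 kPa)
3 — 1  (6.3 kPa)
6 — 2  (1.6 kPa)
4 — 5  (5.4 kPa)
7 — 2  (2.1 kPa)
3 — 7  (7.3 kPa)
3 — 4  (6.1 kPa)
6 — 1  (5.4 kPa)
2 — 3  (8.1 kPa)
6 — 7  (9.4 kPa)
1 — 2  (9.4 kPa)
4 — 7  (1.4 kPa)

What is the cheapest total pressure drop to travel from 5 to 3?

Candidate routes:
5 → 6 → 3: 1.1+6.2 = 7.3
5 → 6 → 4 → 3: 1.1+1.9+6.1 = 9.1
5 → 3: 7.5 = 7.5
The minimum is 7.3 kPa via 5 → 6 → 3.

7.3 kPa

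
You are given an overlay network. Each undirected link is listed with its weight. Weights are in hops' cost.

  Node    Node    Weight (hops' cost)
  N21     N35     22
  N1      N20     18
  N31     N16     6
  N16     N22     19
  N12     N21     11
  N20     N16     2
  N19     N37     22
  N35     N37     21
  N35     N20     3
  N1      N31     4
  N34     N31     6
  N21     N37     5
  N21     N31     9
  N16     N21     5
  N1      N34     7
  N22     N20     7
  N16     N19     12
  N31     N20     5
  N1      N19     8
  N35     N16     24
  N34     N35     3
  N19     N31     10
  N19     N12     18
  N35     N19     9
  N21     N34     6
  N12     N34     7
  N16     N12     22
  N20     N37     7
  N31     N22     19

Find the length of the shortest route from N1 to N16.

Enumerating some paths:
N1 → N31 → N16: 4+6 = 10
N1 → N31 → N20 → N16: 4+5+2 = 11
Cheapest is N1 → N31 → N16 at 10 hops' cost.

10 hops' cost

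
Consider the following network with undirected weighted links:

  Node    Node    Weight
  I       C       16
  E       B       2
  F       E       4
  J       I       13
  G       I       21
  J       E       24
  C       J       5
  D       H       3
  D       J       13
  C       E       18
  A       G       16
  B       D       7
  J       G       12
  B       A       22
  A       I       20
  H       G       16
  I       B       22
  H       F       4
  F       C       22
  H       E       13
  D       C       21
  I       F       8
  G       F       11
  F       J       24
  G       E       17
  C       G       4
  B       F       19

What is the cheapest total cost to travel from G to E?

15

Shortest distances from G:
G: 0
C: 4  (via G)
J: 9  (via C)
F: 11  (via G)
E: 15  (via F)
Shortest route: G–F–E = 15.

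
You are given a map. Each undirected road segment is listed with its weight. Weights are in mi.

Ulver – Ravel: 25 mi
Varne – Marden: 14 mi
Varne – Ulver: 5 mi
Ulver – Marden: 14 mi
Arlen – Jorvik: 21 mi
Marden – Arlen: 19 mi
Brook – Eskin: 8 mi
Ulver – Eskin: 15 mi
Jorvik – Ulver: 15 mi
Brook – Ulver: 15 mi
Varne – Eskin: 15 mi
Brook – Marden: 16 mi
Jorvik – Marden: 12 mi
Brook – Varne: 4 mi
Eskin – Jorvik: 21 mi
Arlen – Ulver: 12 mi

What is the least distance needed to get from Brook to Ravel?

34 mi

Compare a few routes:
Brook - Ulver - Ravel: 15+25 = 40
Brook - Eskin - Ulver - Ravel: 8+15+25 = 48
Brook - Varne - Ulver - Ravel: 4+5+25 = 34
The minimum is 34 mi via Brook - Varne - Ulver - Ravel.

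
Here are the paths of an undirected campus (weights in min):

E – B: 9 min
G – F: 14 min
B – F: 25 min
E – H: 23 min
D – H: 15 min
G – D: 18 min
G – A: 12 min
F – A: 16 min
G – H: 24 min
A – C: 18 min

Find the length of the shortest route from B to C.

Enumerating some paths:
B–F–A–C: 25+16+18 = 59
B–F–G–A–C: 25+14+12+18 = 69
Cheapest is B–F–A–C at 59 min.

59 min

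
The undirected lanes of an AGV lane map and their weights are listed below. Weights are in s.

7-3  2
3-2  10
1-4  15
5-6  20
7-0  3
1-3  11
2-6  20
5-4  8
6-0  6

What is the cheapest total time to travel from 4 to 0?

31 s

Compare a few routes:
4 → 5 → 6 → 2 → 3 → 7 → 0: 8+20+20+10+2+3 = 63
4 → 1 → 3 → 2 → 6 → 0: 15+11+10+20+6 = 62
4 → 1 → 3 → 7 → 0: 15+11+2+3 = 31
4 → 5 → 6 → 0: 8+20+6 = 34
Cheapest is 4 → 1 → 3 → 7 → 0 at 31 s.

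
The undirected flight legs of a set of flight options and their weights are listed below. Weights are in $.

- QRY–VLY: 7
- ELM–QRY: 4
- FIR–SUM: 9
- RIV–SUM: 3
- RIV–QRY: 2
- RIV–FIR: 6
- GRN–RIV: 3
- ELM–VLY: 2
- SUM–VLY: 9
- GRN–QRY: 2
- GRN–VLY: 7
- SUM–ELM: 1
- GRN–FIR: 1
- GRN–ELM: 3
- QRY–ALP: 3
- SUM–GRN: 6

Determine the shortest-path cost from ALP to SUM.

Settle nodes by increasing distance from ALP:
ALP: 0
QRY: 3  (via ALP)
GRN: 5  (via QRY)
RIV: 5  (via QRY)
FIR: 6  (via GRN)
ELM: 7  (via QRY)
SUM: 8  (via RIV)
Shortest route: ALP–QRY–RIV–SUM = $8.

$8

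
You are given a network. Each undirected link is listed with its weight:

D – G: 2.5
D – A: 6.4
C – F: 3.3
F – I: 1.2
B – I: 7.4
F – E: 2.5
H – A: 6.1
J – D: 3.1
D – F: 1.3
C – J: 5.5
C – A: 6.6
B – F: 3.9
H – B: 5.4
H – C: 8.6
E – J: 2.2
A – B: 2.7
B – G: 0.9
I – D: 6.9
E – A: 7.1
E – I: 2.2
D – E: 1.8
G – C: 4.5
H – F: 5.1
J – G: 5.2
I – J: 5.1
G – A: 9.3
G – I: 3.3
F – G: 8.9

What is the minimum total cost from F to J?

Shortest distances from F:
F: 0
I: 1.2  (via F)
D: 1.3  (via F)
E: 2.5  (via F)
C: 3.3  (via F)
G: 3.8  (via D)
B: 3.9  (via F)
J: 4.4  (via D)
Shortest route: F → D → J = 4.4.

4.4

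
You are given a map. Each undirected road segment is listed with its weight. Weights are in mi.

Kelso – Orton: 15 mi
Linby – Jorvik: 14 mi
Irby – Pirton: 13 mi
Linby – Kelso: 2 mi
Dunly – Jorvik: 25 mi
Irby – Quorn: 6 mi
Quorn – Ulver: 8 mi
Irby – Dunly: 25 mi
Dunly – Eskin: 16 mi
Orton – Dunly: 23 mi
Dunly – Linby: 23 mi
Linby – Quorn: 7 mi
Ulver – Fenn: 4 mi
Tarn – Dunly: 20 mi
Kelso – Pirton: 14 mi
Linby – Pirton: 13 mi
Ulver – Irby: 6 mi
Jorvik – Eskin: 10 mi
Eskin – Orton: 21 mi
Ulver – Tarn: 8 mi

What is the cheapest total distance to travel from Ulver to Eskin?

39 mi

Shortest distances from Ulver:
Ulver: 0
Fenn: 4  (via Ulver)
Irby: 6  (via Ulver)
Tarn: 8  (via Ulver)
Quorn: 8  (via Ulver)
Linby: 15  (via Quorn)
Kelso: 17  (via Linby)
Pirton: 19  (via Irby)
Dunly: 28  (via Tarn)
Jorvik: 29  (via Linby)
Orton: 32  (via Kelso)
Eskin: 39  (via Jorvik)
Shortest route: Ulver → Quorn → Linby → Jorvik → Eskin = 39 mi.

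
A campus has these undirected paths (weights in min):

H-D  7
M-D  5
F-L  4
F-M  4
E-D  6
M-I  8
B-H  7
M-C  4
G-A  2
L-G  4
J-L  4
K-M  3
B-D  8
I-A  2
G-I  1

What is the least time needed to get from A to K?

Candidate routes:
A–I–M–K: 2+8+3 = 13
A–G–I–M–K: 2+1+8+3 = 14
The minimum is 13 min via A–I–M–K.

13 min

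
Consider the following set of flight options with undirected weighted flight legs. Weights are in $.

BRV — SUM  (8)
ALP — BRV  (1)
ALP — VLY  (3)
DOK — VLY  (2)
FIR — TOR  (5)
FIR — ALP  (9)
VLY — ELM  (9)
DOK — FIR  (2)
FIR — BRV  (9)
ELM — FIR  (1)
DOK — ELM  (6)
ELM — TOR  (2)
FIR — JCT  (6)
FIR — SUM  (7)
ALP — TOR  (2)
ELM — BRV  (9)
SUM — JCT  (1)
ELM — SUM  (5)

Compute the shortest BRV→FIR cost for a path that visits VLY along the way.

$8

Best BRV to VLY: BRV → ALP → VLY costing 4
Shortest VLY→FIR: VLY → DOK → FIR = 4
Total via VLY: 4 + 4 = $8.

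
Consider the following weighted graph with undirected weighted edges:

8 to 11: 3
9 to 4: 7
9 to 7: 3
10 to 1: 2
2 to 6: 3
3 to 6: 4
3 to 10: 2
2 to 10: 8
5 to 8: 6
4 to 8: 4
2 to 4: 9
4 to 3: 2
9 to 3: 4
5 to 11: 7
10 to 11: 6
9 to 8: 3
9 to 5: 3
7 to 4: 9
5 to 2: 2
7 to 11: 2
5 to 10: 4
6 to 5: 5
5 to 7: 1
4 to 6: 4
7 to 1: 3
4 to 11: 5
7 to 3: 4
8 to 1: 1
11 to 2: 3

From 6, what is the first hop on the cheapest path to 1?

3

Candidate routes:
6 → 2 → 5 → 7 → 1: 3+2+1+3 = 9
6 → 3 → 10 → 1: 4+2+2 = 8
The minimum is 8 via 6 → 3 → 10 → 1.
So from 6 the first move is to 3.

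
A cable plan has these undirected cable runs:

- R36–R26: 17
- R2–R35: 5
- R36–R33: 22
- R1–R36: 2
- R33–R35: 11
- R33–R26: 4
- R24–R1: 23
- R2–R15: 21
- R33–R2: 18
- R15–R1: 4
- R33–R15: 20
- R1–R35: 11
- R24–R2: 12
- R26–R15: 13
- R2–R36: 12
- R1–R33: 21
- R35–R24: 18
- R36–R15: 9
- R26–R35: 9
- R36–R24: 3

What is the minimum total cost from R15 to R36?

6

Enumerating some paths:
R15 → R36: 9 = 9
R15 → R1 → R36: 4+2 = 6
The minimum is 6 via R15 → R1 → R36.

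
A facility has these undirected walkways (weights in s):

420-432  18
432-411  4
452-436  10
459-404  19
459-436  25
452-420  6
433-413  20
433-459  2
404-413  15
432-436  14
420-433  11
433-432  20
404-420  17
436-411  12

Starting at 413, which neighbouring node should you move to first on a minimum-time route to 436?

Compare a few routes:
413 → 433 → 432 → 436: 20+20+14 = 54
413 → 433 → 459 → 436: 20+2+25 = 47
413 → 404 → 420 → 452 → 436: 15+17+6+10 = 48
The minimum is 47 s via 413 → 433 → 459 → 436.
So from 413 the first move is to 433.

433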